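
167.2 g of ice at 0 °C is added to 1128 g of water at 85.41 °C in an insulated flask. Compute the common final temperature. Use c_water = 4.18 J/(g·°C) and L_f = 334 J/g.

T_f ≈ 64.1 °C

Taking heat into each body as positive, Σ m c ΔT = 0:
latent heat to melt: 167.2×334 = 55845
  warm the meltwater: 698.9 T
  water cools: 1128×4.18×(T − 85.41) = 4715(T − 85.41)
5413.9 T = 402712 − 55845 = 346867
T ≈ 64.07 °C (positive, so assuming full melt was valid).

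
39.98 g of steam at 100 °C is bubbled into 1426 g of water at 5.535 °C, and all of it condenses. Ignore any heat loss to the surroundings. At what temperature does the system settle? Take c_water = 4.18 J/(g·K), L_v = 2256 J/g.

T_f ≈ 22.8 °C

Energy balance with sensible and latent terms:
latent heat released on condensation: 39.98·2256 = 90195
  condensed water 100 °C→T: 167.12(T − 100)
  water warms: 1426·4.18·(T − 5.535) = 5960.7(T − 5.535)
6127.8 T = 90195 + 16712 + 32992 = 139899
T ≈ 22.83 °C, under the boiling point, so the assumption holds.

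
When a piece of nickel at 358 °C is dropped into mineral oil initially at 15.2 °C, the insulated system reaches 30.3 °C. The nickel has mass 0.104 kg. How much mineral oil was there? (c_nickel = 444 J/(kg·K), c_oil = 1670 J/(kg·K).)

m ≈ 0.6 kg

|Q_nickel| = |Q_oil|:
0.104·444·(358 − 30.3) = m·1670·(30.3 − 15.2)
25217 m = 15132  ⇒  m ≈ 0.6001 kg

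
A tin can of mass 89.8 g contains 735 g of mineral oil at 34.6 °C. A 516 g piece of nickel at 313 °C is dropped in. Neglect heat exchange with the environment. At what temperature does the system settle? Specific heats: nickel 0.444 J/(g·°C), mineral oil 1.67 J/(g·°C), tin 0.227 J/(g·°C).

T_f ≈ 77.8 °C

Energy conservation, ΣQ = 0:
516·0.444·(T − 313) + 735·1.67·(T − 34.6) + 89.8·0.227·(T − 34.6) = 0
(229.1 + 1227.5 + 20.38) T = 229.1·313 + 1227.5·34.6 + 20.38·34.6
T = 114885 / 1476.9 = 77.8 °C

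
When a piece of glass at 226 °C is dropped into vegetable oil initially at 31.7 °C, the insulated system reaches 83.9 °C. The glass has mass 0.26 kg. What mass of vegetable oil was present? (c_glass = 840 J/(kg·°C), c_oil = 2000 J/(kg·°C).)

m ≈ 0.297 kg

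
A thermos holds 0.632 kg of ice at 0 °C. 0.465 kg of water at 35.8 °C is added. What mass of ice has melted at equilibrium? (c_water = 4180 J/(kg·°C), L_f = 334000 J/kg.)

Heat available from the water dropping to 0 °C: 0.465×4180×35.8 = 69584 J.
To melt every bit of ice: 0.632×334000 = 211088 J.
That's not enough to melt it all — equilibrium is at 0 °C with ice remaining.
m_melted×334000 = 69584  ⇒  m_melted ≈ 0.2083 kg.

m_melted ≈ 0.208 kg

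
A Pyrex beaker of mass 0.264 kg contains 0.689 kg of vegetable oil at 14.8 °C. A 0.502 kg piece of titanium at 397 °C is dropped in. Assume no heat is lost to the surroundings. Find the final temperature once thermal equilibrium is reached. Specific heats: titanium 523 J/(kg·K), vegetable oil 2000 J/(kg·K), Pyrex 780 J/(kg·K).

Setting the total heat transfer to zero:
0.502·523·(T − 397) + 0.689·2000·(T − 14.8) + 0.264·780·(T − 14.8) = 0
1846.5 T = 127673
T ≈ 69.14 °C

T_f ≈ 69.1 °C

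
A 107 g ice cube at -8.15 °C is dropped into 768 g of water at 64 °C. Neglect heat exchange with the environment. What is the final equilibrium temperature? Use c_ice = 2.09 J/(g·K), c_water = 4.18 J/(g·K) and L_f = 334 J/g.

T_f ≈ 45.9 °C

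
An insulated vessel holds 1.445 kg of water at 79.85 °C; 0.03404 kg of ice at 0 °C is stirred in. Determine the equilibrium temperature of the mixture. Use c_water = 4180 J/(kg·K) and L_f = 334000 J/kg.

T_f ≈ 76.2 °C

Taking heat into each body as positive, Σ m c ΔT = 0:
latent heat to melt: 0.03404·334000 = 11369
  meltwater 0→T: 0.03404·4180·T = 142.29 T
  water cools: 1.445·4180·(T − 79.85) = 6040.1(T − 79.85)
6182.4 T = 482302 − 11369 = 470933
T ≈ 76.17 °C — above 0 °C, consistent with complete melting.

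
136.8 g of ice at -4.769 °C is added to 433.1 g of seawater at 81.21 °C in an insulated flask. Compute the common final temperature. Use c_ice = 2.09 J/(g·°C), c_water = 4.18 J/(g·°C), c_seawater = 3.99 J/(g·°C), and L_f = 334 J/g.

T_f ≈ 40.6 °C

Conservation of energy gives ΣQ = 0:
warm ice to 0 °C: 136.8×2.09×(0 − (-4.769)) = 1363.5; melt ice: 136.8×334 = 45691; warm the meltwater: 571.82 T; seawater: 1728.1(T − 81.21)
2299.9 T = 140336 − 47055 = 93282
T ≈ 40.56 °C — above 0 °C, consistent with complete melting.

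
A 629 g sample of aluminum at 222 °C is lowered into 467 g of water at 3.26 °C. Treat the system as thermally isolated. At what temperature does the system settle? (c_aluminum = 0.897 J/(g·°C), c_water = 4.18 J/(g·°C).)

T_f ≈ 52.3 °C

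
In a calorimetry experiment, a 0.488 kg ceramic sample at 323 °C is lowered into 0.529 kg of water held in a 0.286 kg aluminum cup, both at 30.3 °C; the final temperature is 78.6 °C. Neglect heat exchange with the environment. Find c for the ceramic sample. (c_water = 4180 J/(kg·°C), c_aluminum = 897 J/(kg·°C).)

Heat gained plus heat lost sum to zero:
0.488×c×(78.6 − 323) + 0.529×4180×(78.6 − 30.3) + 0.286×897×(78.6 − 30.3) = 0
-119.27 c = -119193
c = -119193/-119.27 ≈ 999.4 J/(kg·°C)

c ≈ 999 J/(kg·°C)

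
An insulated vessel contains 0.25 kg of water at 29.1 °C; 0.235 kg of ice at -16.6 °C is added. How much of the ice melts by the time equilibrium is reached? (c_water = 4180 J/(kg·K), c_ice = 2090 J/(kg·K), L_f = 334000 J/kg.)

m_melted ≈ 0.0666 kg

Heat available from the water dropping to 0 °C: 0.25×4180×29.1 = 30410 J.
Of that, 0.235×2090×16.6 = 8153.1 J goes to bring the ice to 0 °C, leaving 22256 J.
To melt every bit of ice: 0.235×334000 = 78490 J.
That's not enough to melt it all — equilibrium is at 0 °C with ice remaining.
Mass melted = 22256/334000 ≈ 0.06664 kg.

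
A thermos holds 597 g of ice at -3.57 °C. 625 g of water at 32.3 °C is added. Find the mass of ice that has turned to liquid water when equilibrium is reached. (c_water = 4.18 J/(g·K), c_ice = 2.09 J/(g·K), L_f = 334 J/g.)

Water can give up m c ΔT = 625×4.18×32.3 = 84384 J before reaching 0 °C.
Of that, 597×2.09×3.57 = 4454.4 J goes to bring the ice to 0 °C, leaving 79929 J.
To melt every bit of ice: 597×334 = 199398 J.
Since 79929 < 199398 J, not all the ice melts; equilibrium is at 0 °C.
m_melted×334 = 79929  ⇒  m_melted ≈ 239.3 g.

m_melted ≈ 239 g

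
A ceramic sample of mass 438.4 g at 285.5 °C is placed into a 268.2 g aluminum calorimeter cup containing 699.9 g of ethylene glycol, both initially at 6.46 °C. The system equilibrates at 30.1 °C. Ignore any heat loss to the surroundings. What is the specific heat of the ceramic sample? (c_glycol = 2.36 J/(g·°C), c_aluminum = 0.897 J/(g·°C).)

c ≈ 0.4 J/(g·°C)

Heat gained plus heat lost sum to zero:
438.4·c·(30.1 − 285.5) + 699.9·2.36·(30.1 − 6.46) + 268.2·0.897·(30.1 − 6.46) = 0
-111967 c = -44735
c = -44735/-111967 ≈ 0.3995 J/(g·°C)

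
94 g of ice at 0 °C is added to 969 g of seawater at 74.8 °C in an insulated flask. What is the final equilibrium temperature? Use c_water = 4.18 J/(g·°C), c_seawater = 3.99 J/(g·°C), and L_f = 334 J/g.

T_f ≈ 60.5 °C

Setting the total heat transfer to zero:
latent heat to melt: 94×334 = 31396; meltwater 0→T: 94×4.18×T = 392.92 T; seawater cools: 969×3.99×(T − 74.8) = 3866.3(T − 74.8)
4259.2 T = 289200 − 31396 = 257804
T ≈ 60.53 °C. Since T > 0 °C, the all-ice-melts assumption holds.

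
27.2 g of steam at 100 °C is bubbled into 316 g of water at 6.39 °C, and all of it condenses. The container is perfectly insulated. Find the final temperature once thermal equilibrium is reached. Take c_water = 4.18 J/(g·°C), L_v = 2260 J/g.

T_f ≈ 56.7 °C

Taking heat into each body as positive, Σ m c ΔT = 0:
steam→water at 100 °C releases m L_v = 27.2×2260 = 61472
  condensate cools 100→T: 27.2×4.18×(T − 100) = 113.7(T − 100)
  original water: 1320.9(T − 6.39)
1434.6 T = 61472 + 11370 + 8440.4 = 81282
T ≈ 56.66 °C — below 100 °C, confirming all the steam condensed.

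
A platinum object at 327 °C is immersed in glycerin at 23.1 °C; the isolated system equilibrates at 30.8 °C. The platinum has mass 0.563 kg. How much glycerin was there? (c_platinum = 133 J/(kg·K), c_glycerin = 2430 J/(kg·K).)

m ≈ 1.19 kg

Setting the total heat transfer to zero:
0.563×133×(30.8 − 327) + m×2430×(30.8 − 23.1) = 0
18711 m = 22179
m = 22179/18711 ≈ 1.185 kg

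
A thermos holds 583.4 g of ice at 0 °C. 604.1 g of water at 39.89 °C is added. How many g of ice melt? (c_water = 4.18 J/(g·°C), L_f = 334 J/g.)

Heat available from the water dropping to 0 °C: 604.1·4.18·39.89 = 100728 J.
To melt every bit of ice: 583.4·334 = 194856 J.
100728 J < 194856 J, so only part of the ice melts and the system sits at 0 °C.
Mass melted = 100728/334 ≈ 301.6 g.

m_melted ≈ 302 g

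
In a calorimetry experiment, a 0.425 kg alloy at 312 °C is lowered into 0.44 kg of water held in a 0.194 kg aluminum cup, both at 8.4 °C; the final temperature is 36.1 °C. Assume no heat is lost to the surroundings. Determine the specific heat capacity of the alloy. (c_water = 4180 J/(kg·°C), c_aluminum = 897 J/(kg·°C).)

c ≈ 476 J/(kg·°C)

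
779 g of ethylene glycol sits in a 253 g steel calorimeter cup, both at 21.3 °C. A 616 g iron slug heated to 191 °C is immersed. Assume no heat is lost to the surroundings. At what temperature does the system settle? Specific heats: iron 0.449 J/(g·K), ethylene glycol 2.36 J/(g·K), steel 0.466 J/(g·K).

T_f ≈ 42.3 °C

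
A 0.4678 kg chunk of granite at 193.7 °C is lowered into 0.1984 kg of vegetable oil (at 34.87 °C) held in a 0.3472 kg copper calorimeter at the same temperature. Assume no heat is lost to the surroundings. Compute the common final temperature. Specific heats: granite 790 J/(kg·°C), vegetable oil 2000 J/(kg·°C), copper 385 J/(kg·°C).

T_f ≈ 100.1 °C

Setting the total heat transfer to zero:
0.4678·790·(T − 193.7) + 0.1984·2000·(T − 34.87) + 0.3472·385·(T − 34.87) = 0
(369.56 + 396.8 + 133.67) T = 369.56·193.7 + 396.8·34.87 + 133.67·34.87
T = 90082 / 900.03 = 100 °C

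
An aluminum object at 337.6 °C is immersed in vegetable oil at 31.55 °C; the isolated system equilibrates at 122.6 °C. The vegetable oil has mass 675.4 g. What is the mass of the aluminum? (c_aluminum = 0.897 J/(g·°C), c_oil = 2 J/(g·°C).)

m ≈ 638 g

Energy conservation, ΣQ = 0:
m×0.897×(122.6 − 337.6) + 675.4×2×(122.6 − 31.55) = 0
-192.86 m = -122990
m = -122990/-192.86 ≈ 637.7 g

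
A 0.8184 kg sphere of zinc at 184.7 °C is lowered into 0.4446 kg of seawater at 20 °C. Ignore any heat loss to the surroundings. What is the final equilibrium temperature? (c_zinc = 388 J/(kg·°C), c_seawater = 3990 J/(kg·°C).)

T_f ≈ 45.0 °C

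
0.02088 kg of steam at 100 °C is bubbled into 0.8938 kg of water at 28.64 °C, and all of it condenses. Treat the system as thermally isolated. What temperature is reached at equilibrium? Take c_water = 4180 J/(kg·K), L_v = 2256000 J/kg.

T_f ≈ 42.6 °C

Heat gained plus heat lost sum to zero:
steam→water at 100 °C releases m L_v = 0.02088×2256000 = 47105; condensed water 100 °C→T: 87.28(T − 100); original water: 3736.1(T − 28.64)
3823.4 T = 47105 + 8727.8 + 107001 = 162835
T ≈ 42.59 °C, under the boiling point, so the assumption holds.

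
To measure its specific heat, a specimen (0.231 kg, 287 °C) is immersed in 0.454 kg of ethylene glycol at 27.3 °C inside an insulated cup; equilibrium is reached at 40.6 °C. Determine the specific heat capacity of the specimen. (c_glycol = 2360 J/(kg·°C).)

Heat lost by the specimen = heat gained by the glycol:
0.231×c×(287 − 40.6) = 0.454×2360×(40.6 − 27.3)
56.92 c = 14250  ⇒  c ≈ 250.4 J/(kg·°C)

c ≈ 250 J/(kg·°C)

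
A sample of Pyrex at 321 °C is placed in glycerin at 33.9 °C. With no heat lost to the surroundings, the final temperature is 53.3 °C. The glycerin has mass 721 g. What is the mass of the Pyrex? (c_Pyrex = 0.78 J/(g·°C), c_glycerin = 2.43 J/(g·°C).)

|Q_Pyrex| = |Q_glycerin|:
m×0.78×(321 − 53.3) = 721×2.43×(53.3 − 33.9)
208.81 m = 33989  ⇒  m ≈ 162.8 g

m ≈ 163 g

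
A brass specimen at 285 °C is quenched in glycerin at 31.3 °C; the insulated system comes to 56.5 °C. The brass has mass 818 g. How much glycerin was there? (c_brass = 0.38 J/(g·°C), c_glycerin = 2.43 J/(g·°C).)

m ≈ 1160 g

Net heat exchanged in the isolated system is zero:
818×0.38×(56.5 − 285) + m×2.43×(56.5 − 31.3) = 0
61.24 m = 71027
m = 71027/61.24 ≈ 1160 g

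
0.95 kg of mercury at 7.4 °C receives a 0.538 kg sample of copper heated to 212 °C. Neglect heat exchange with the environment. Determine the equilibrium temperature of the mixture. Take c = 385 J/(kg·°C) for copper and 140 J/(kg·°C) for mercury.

|Q_copper| = |Q_mercury|:
0.538·385·(212 − T) = 0.95·140·(T − 7.4)
207.13(212 − T) = 133(T − 7.4)
340.13 T = 44896  ⇒  T ≈ 132.00 °C

T_f ≈ 132.0 °C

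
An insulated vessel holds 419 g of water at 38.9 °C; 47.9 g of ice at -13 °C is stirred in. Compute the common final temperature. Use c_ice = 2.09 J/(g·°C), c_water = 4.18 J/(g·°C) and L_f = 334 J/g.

T_f ≈ 26.0 °C

Energy conservation, ΣQ = 0:
ice -13→0 °C: 47.9·2.09·13 = 1301.4; melt ice: 47.9·334 = 15999; meltwater 0→T: 47.9·4.18·T = 200.22 T; water cools: 419·4.18·(T − 38.9) = 1751.4(T − 38.9)
1951.6 T = 68130 − 17300 = 50830
T ≈ 26.04 °C. Since T > 0 °C, the all-ice-melts assumption holds.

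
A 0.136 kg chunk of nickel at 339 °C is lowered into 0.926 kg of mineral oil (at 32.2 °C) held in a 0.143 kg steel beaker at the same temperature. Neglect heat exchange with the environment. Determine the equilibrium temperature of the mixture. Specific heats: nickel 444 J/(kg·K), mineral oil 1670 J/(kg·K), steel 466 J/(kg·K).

T_f ≈ 43.3 °C

Conservation of energy gives ΣQ = 0:
0.136*444*(T − 339) + 0.926*1670*(T − 32.2) + 0.143*466*(T − 32.2) = 0
60.38(T − 339) + 1546.4(T − 32.2) + 66.64(T − 32.2) = 0
(60.38 + 1546.4 + 66.64) T = 60.38*339 + 1546.4*32.2 + 66.64*32.2
T = 72411 / 1673.4 = 43.3 °C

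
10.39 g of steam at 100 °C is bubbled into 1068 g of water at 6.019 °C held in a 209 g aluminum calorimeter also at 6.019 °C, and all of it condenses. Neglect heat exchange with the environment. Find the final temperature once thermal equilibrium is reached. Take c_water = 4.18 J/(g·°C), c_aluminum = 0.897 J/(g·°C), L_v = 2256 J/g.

T_f ≈ 11.9 °C

Net heat exchanged in the isolated system is zero:
steam→water at 100 °C releases m L_v = 10.39×2256 = 23440; condensed water 100 °C→T: 43.43(T − 100); original water: 4464.2(T − 6.019); cup: 187.47(T − 6.019)
4695.1 T = 23440 + 4343 + 27999 = 55782
T ≈ 11.88 °C — below 100 °C, confirming all the steam condensed.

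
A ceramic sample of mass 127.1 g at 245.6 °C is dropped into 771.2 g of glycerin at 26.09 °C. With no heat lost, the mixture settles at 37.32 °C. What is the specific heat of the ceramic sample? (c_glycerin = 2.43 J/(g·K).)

m_s c (T_s − T_f) = m_glycerin c_glycerin (T_f − T_0):
127.1·c·(245.6 − 37.32) = 771.2·2.43·(37.32 − 26.09)
26472 c = 21045  ⇒  c ≈ 0.795 J/(g·K)

c ≈ 0.795 J/(g·K)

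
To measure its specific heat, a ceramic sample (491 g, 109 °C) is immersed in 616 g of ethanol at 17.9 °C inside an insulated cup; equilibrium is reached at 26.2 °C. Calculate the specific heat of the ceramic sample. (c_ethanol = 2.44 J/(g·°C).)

Heat gained plus heat lost sum to zero:
491×c×(26.2 − 109) + 616×2.44×(26.2 − 17.9) = 0
-40655 c = -12475
c = -12475/-40655 ≈ 0.3069 J/(g·°C)

c ≈ 0.307 J/(g·°C)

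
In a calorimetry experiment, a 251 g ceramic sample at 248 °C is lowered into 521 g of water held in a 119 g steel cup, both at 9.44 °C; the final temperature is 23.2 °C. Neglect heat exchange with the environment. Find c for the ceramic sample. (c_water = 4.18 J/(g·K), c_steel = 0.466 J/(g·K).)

c ≈ 0.545 J/(g·K)

Conservation of energy gives ΣQ = 0:
251×c×(23.2 − 248) + 521×4.18×(23.2 − 9.44) + 119×0.466×(23.2 − 9.44) = 0
-56425 c = -30729
c = -30729/-56425 ≈ 0.5446 J/(g·K)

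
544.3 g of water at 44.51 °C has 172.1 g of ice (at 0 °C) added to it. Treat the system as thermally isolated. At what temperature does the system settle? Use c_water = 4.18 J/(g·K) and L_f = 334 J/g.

Let T be the final temperature. ΣQ_i = 0:
fusion: m_ice L_f = 172.1×334 = 57481
  warm the meltwater: 719.38 T
  water cools: 544.3×4.18×(T − 44.51) = 2275.2(T − 44.51)
2994.6 T = 101268 − 57481 = 43787
T ≈ 14.62 °C. Since T > 0 °C, the all-ice-melts assumption holds.

T_f ≈ 14.6 °C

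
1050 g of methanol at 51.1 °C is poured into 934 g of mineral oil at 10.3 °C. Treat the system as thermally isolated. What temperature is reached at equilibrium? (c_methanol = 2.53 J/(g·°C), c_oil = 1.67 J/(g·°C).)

T_f ≈ 36.0 °C

Conservation of energy gives ΣQ = 0:
1050×2.53×(T − 51.1) + 934×1.67×(T − 10.3) = 0
4216.3 T = 151813
T = 151813/4216.3 ≈ 36.01 °C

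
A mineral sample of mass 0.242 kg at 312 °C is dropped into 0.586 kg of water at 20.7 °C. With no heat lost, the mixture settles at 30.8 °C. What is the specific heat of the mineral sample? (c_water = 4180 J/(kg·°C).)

c ≈ 364 J/(kg·°C)

Net heat exchanged in the isolated system is zero:
0.242×c×(30.8 − 312) + 0.586×4180×(30.8 − 20.7) = 0
-68.05 c = -24740
c = -24740/-68.05 ≈ 363.6 J/(kg·°C)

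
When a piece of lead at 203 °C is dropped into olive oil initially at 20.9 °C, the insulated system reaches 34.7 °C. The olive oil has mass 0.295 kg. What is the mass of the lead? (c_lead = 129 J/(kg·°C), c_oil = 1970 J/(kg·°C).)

m ≈ 0.369 kg

Heat lost by the lead = heat gained by the oil:
m·129·(203 − 34.7) = 0.295·1970·(34.7 − 20.9)
21711 m = 8019.9  ⇒  m ≈ 0.3694 kg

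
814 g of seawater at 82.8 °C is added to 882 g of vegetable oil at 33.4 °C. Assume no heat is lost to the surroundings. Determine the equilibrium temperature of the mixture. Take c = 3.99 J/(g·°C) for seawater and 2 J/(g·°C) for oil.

T_f ≈ 65.4 °C

Net heat exchanged in the isolated system is zero:
814×3.99×(T − 82.8) + 882×2×(T − 33.4) = 0
5011.9 T = 327840
T ≈ 65.41 °C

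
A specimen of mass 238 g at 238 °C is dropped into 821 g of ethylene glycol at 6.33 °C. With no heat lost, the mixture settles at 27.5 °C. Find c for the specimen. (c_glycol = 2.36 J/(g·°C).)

c ≈ 0.819 J/(g·°C)

Heat gained plus heat lost sum to zero:
238×c×(27.5 − 238) + 821×2.36×(27.5 − 6.33) = 0
-50099 c = -41018
c = -41018/-50099 ≈ 0.8187 J/(g·°C)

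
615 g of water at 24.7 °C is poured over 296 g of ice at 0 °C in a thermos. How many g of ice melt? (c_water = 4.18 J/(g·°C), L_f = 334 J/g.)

m_melted ≈ 190 g

Water can give up m c ΔT = 615×4.18×24.7 = 63496 J before reaching 0 °C.
To melt every bit of ice: 296×334 = 98864 J.
Since 63496 < 98864 J, not all the ice melts; equilibrium is at 0 °C.
m_melt = 63496 / L_f = 190.1 g.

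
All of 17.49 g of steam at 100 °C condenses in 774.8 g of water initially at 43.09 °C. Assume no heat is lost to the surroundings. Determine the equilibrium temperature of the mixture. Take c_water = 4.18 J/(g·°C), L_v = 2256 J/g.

Let T be the final temperature. ΣQ_i = 0:
latent heat released on condensation: 17.49×2256 = 39457
  condensate cools 100→T: 17.49×4.18×(T − 100) = 73.11(T − 100)
  water warms: 774.8×4.18×(T − 43.09) = 3238.7(T − 43.09)
3311.8 T = 39457 + 7310.8 + 139554 = 186322
T ≈ 56.26 °C (< 100 °C, so full condensation is consistent).

T_f ≈ 56.3 °C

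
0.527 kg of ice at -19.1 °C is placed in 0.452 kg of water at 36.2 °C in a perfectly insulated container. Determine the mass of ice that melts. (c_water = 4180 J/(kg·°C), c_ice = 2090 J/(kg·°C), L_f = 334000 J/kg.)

Cooling the water to 0 °C releases 0.452·4180·36.2 = 68395 J.
Warming the ice to 0 °C takes 0.527·2090·19.1 = 21037 J, leaving 47358 J for melting.
Melting all 0.527 kg of ice would need 0.527·334000 = 176018 J.
Since 47358 < 176018 J, not all the ice melts; equilibrium is at 0 °C.
m_melted·334000 = 47358  ⇒  m_melted ≈ 0.1418 kg.

m_melted ≈ 0.142 kg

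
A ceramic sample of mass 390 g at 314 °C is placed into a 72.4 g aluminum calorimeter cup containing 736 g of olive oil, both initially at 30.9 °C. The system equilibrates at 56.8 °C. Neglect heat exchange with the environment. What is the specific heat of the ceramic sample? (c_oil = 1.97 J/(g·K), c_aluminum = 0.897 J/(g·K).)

Net heat exchanged in the isolated system is zero:
390×c×(56.8 − 314) + 736×1.97×(56.8 − 30.9) + 72.4×0.897×(56.8 − 30.9) = 0
-100308 c = -39235
c = -39235/-100308 ≈ 0.3911 J/(g·K)

c ≈ 0.391 J/(g·K)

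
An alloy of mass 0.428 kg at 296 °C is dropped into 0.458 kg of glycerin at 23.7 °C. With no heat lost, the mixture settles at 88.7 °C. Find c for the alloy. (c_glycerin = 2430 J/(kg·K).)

c ≈ 815 J/(kg·K)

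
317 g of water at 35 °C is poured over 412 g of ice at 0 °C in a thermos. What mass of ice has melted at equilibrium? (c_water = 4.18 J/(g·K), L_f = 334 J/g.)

m_melted ≈ 139 g

Water can give up m c ΔT = 317×4.18×35 = 46377 J before reaching 0 °C.
To melt every bit of ice: 412×334 = 137608 J.
That's not enough to melt it all — equilibrium is at 0 °C with ice remaining.
m_melt = 46377 / L_f = 138.9 g.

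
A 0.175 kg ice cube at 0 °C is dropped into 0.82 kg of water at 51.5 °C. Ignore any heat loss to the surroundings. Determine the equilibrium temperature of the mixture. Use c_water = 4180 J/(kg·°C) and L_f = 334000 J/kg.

T_f ≈ 28.4 °C

Energy balance with sensible and latent terms:
fusion: m_ice L_f = 0.175×334000 = 58450
  warm the meltwater: 731.5 T
  water cools: 0.82×4180×(T − 51.5) = 3427.6(T − 51.5)
4159.1 T = 176521 − 58450 = 118071
T ≈ 28.39 °C (positive, so assuming full melt was valid).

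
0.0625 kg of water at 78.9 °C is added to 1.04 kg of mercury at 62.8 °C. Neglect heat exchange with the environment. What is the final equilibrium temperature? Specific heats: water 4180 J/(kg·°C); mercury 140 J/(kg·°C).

Energy conservation, ΣQ = 0:
0.0625·4180·(T − 78.9) + 1.04·140·(T − 62.8) = 0
261.25(T − 78.9) + 145.6(T − 62.8) = 0
406.85 T = 29756
T = 29756 / 406.85 = 73.1 °C

T_f ≈ 73.1 °C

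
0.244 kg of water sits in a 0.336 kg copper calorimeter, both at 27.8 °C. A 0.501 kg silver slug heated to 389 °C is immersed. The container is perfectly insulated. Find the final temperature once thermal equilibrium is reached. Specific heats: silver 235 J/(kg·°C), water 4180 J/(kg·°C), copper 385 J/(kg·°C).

Energy conservation, ΣQ = 0:
0.501·235·(T − 389) + 0.244·4180·(T − 27.8) + 0.336·385·(T − 27.8) = 0
117.73(T − 389) + 1019.9(T − 27.8) + 129.36(T − 27.8) = 0
1267 T = 77749
T = 77749 / 1267 = 61.4 °C

T_f ≈ 61.4 °C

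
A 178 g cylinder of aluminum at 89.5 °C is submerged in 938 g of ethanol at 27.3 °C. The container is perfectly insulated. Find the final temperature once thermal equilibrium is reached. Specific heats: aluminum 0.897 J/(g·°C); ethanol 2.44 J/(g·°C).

T_f ≈ 31.4 °C

With ΣQ=0 the equilibrium temperature is the m·c-weighted mean:
T_f = (159.67*89.5 + 2288.7*27.3) / (159.67 + 2288.7)
    = 76772 / 2448.4 ≈ 31.36 °C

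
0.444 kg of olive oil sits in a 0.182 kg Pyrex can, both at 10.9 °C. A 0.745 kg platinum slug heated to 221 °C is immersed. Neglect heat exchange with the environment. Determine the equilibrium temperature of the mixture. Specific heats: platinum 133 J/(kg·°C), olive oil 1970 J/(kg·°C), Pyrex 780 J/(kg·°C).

With ΣQ=0 the equilibrium temperature is the m·c-weighted mean:
T_f = (99.08×221 + 874.68×10.9 + 141.96×10.9) / (99.08 + 874.68 + 141.96)
    = 32979 / 1115.7 ≈ 29.56 °C

T_f ≈ 29.6 °C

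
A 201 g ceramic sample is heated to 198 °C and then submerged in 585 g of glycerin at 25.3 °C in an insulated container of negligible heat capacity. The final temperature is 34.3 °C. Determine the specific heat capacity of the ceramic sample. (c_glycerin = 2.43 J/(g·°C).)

m_s c (T_s − T_f) = m_glycerin c_glycerin (T_f − T_0):
201·c·(198 − 34.3) = 585·2.43·(34.3 − 25.3)
32904 c = 12794  ⇒  c ≈ 0.3888 J/(g·°C)

c ≈ 0.389 J/(g·°C)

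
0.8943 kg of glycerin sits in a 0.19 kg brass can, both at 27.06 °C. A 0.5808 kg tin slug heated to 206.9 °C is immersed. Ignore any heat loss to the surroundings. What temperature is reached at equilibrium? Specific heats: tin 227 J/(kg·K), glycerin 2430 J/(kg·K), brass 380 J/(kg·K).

T_f ≈ 37.0 °C

With ΣQ=0 the equilibrium temperature is the m·c-weighted mean:
T_f = (131.84·206.9 + 2173.1·27.06 + 72.2·27.06) / (131.84 + 2173.1 + 72.2)
    = 88037 / 2377.2 ≈ 37.03 °C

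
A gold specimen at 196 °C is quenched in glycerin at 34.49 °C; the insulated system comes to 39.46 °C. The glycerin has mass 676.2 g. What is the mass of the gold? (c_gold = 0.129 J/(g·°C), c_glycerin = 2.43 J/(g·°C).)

Net heat exchanged in the isolated system is zero:
m·0.129·(39.46 − 196) + 676.2·2.43·(39.46 − 34.49) = 0
-20.19 m = -8166.5
m = -8166.5/-20.19 ≈ 404.4 g

m ≈ 404 g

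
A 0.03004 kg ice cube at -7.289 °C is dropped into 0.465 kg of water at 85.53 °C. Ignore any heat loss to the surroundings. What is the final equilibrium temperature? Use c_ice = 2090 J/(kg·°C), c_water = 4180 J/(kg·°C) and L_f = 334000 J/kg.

T_f ≈ 75.3 °C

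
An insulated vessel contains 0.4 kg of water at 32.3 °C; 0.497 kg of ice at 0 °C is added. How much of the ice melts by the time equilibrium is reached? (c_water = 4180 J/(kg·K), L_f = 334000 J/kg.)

m_melted ≈ 0.162 kg

Cooling the water to 0 °C releases 0.4·4180·32.3 = 54006 J.
Fully melting the ice requires m_ice L_f = 0.497·334000 = 165998 J.
Since 54006 < 165998 J, not all the ice melts; equilibrium is at 0 °C.
m_melted·334000 = 54006  ⇒  m_melted ≈ 0.1617 kg.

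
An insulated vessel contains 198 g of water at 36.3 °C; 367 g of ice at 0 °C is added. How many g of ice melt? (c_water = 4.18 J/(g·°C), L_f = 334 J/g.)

Heat available from the water dropping to 0 °C: 198×4.18×36.3 = 30043 J.
To melt every bit of ice: 367×334 = 122578 J.
Since 30043 < 122578 J, not all the ice melts; equilibrium is at 0 °C.
m_melt = 30043 / L_f = 89.95 g.

m_melted ≈ 90 g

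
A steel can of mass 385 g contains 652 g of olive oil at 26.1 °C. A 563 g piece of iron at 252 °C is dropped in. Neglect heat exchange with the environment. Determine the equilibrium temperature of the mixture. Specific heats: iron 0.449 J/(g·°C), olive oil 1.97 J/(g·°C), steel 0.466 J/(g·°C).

Setting the total heat transfer to zero:
563×0.449×(T − 252) + 652×1.97×(T − 26.1) + 385×0.466×(T − 26.1) = 0
252.79(T − 252) + 1284.4(T − 26.1) + 179.41(T − 26.1) = 0
(252.79 + 1284.4 + 179.41) T = 252.79×252 + 1284.4×26.1 + 179.41×26.1
T ≈ 59.37 °C

T_f ≈ 59.4 °C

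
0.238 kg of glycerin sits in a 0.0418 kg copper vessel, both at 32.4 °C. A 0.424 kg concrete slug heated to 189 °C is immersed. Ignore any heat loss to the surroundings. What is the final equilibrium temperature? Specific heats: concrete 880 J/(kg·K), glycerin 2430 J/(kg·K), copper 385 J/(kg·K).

T_f ≈ 92.8 °C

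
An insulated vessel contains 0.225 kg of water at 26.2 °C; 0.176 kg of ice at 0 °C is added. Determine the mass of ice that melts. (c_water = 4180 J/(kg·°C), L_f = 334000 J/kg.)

m_melted ≈ 0.0738 kg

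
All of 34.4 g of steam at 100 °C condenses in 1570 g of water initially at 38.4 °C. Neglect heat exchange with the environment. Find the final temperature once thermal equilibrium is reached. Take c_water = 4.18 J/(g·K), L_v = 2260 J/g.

T_f ≈ 51.3 °C

Energy conservation, ΣQ = 0:
condense steam: −34.4·2260 = −77744
  condensate cools 100→T: 34.4·4.18·(T − 100) = 143.79(T − 100)
  original water: 6562.6(T − 38.4)
6706.4 T = 77744 + 14379 + 252004 = 344127
T ≈ 51.31 °C, under the boiling point, so the assumption holds.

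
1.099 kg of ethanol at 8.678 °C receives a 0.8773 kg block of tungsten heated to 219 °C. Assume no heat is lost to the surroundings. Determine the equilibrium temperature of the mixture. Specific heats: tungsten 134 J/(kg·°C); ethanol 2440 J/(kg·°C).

Conservation of energy gives ΣQ = 0:
0.8773*134*(T − 219) + 1.099*2440*(T − 8.678) = 0
2799.1 T = 49016
T ≈ 17.51 °C

T_f ≈ 17.5 °C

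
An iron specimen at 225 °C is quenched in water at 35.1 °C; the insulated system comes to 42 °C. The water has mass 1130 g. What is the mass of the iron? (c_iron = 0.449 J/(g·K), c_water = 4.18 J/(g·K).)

m ≈ 397 g

Let T be the final temperature. ΣQ_i = 0:
m×0.449×(42 − 225) + 1130×4.18×(42 − 35.1) = 0
-82.17 m = -32591
m = -32591/-82.17 ≈ 396.6 g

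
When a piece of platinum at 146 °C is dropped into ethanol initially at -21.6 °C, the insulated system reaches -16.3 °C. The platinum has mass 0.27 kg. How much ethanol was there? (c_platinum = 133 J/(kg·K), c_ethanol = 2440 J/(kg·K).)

m ≈ 0.451 kg

Heat lost by the platinum = heat gained by the ethanol:
0.27×133×(146 − -16.3) = m×2440×(-16.3 − (-21.6))
12932 m = 5828.2  ⇒  m ≈ 0.4507 kg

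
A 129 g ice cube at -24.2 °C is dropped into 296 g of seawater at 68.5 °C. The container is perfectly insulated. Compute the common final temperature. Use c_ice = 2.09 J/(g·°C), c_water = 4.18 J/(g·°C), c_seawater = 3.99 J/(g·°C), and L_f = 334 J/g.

T_f ≈ 18.2 °C

Energy balance with sensible and latent terms:
warm ice to 0 °C: 129×2.09×(0 − (-24.2)) = 6524.6; fusion: m_ice L_f = 129×334 = 43086; warm the meltwater: 539.22 T; seawater: 1181(T − 68.5)
1720.3 T = 80901 − 49611 = 31291
T ≈ 18.19 °C (positive, so assuming full melt was valid).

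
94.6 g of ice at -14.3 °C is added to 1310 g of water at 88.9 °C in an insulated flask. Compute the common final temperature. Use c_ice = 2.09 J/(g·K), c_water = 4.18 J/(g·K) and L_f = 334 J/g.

Heat gained plus heat lost sum to zero:
ice -14.3→0 °C: 94.6·2.09·14.3 = 2827.3; fusion: m_ice L_f = 94.6·334 = 31596; warm the meltwater: 395.43 T; water: 5475.8(T − 88.9)
5871.2 T = 486799 − 34424 = 452375
T ≈ 77.05 °C. Since T > 0 °C, the all-ice-melts assumption holds.

T_f ≈ 77.0 °C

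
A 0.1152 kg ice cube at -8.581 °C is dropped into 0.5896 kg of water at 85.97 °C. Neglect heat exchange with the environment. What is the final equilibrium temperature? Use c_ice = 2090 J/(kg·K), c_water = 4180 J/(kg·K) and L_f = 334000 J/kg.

Heat gained plus heat lost sum to zero:
ice -8.581→0 °C: 0.1152·2090·8.581 = 2066
  fusion: m_ice L_f = 0.1152·334000 = 38477
  warm the meltwater: 481.54 T
  water cools: 0.5896·4180·(T − 85.97) = 2464.5(T − 85.97)
2946.1 T = 211875 − 40543 = 171333
T ≈ 58.16 °C — above 0 °C, consistent with complete melting.

T_f ≈ 58.2 °C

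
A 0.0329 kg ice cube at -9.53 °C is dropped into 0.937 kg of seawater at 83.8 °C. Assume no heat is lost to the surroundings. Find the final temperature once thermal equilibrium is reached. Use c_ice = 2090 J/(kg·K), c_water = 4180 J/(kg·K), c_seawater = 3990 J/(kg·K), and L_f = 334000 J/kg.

T_f ≈ 77.8 °C

Net heat exchanged in the isolated system is zero:
ice -9.53→0 °C: 0.0329×2090×9.53 = 655.29; latent heat to melt: 0.0329×334000 = 10989; meltwater 0→T: 0.0329×4180×T = 137.52 T; seawater: 3738.6(T − 83.8)
3876.2 T = 313297 − 11644 = 301653
T ≈ 77.82 °C — above 0 °C, consistent with complete melting.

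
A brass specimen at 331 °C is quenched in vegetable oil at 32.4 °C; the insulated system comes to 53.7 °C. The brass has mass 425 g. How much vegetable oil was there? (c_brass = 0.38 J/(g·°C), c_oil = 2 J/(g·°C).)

|Q_brass| = |Q_oil|:
425·0.38·(331 − 53.7) = m·2·(53.7 − 32.4)
42.6 m = 44784  ⇒  m ≈ 1051 g

m ≈ 1050 g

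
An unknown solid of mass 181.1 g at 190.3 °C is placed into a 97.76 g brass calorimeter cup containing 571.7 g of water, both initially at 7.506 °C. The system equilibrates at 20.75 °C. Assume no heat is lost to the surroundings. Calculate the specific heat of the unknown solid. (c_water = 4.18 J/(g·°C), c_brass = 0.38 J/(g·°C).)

Conservation of energy gives ΣQ = 0:
181.1·c·(20.75 − 190.3) + 571.7·4.18·(20.75 − 7.506) + 97.76·0.38·(20.75 − 7.506) = 0
-30706 c = -32141
c = -32141/-30706 ≈ 1.047 J/(g·°C)

c ≈ 1.05 J/(g·°C)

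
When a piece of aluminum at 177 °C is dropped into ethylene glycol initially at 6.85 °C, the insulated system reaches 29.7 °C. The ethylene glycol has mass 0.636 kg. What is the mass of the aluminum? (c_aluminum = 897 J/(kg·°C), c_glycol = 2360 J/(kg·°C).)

m ≈ 0.26 kg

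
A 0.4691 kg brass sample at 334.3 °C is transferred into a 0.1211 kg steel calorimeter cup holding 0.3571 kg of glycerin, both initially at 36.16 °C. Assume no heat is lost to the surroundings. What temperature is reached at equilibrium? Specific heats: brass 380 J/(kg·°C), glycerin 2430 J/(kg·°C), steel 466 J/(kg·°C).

Net heat exchanged in the isolated system is zero:
0.4691·380·(T − 334.3) + 0.3571·2430·(T − 36.16) + 0.1211·466·(T − 36.16) = 0
178.26(T − 334.3) + 867.75(T − 36.16) + 56.43(T − 36.16) = 0
1102.4 T = 93010
T = 93010 / 1102.4 = 84.4 °C

T_f ≈ 84.4 °C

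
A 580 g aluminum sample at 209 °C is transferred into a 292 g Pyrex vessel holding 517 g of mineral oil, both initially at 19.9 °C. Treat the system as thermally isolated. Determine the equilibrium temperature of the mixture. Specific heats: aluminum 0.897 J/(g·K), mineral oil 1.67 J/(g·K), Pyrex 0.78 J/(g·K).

Energy conservation, ΣQ = 0:
580·0.897·(T − 209) + 517·1.67·(T − 19.9) + 292·0.78·(T − 19.9) = 0
1611.4 T = 130448
T = 130448 / 1611.4 = 81 °C

T_f ≈ 81.0 °C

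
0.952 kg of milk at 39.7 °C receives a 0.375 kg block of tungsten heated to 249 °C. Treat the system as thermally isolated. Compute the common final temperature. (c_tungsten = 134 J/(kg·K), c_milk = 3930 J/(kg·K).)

T_f ≈ 42.5 °C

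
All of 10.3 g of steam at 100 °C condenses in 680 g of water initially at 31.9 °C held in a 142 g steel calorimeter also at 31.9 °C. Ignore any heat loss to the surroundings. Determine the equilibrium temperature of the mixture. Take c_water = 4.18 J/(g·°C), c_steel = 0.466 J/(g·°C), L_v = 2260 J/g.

Net heat exchanged in the isolated system is zero:
latent heat released on condensation: 10.3×2260 = 23278
  condensed water 100 °C→T: 43.05(T − 100)
  original water: 2842.4(T − 31.9)
  cup: 66.17(T − 31.9)
2951.6 T = 23278 + 4305.4 + 92783 = 120367
T ≈ 40.78 °C (< 100 °C, so full condensation is consistent).

T_f ≈ 40.8 °C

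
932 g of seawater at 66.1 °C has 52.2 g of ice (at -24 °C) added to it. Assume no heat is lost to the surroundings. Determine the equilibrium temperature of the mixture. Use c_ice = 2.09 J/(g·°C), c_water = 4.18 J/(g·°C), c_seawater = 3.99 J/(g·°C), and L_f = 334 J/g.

Energy balance with sensible and latent terms:
warm ice to 0 °C: 52.2×2.09×(0 − (-24)) = 2618.4; latent heat to melt: 52.2×334 = 17435; meltwater 0→T: 52.2×4.18×T = 218.2 T; seawater cools: 932×3.99×(T − 66.1) = 3718.7(T − 66.1)
3936.9 T = 245805 − 20053 = 225752
T ≈ 57.34 °C (positive, so assuming full melt was valid).

T_f ≈ 57.3 °C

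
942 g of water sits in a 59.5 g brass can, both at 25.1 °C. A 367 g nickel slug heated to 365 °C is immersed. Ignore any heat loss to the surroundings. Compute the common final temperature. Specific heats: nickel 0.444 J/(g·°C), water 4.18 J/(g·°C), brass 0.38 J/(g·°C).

T_f ≈ 38.5 °C

Let T be the final temperature. ΣQ_i = 0:
367*0.444*(T − 365) + 942*4.18*(T − 25.1) + 59.5*0.38*(T − 25.1) = 0
4123.1 T = 158876
T = 158876/4123.1 ≈ 38.53 °C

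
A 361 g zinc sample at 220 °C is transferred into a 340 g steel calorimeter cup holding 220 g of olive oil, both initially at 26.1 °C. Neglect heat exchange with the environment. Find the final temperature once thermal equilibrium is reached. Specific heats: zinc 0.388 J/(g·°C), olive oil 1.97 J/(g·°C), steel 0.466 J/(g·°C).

T_f ≈ 63.2 °C

Taking heat into each body as positive, Σ m c ΔT = 0:
361×0.388×(T − 220) + 220×1.97×(T − 26.1) + 340×0.466×(T − 26.1) = 0
140.07(T − 220) + 433.4(T − 26.1) + 158.44(T − 26.1) = 0
731.91 T = 46262
T ≈ 63.21 °C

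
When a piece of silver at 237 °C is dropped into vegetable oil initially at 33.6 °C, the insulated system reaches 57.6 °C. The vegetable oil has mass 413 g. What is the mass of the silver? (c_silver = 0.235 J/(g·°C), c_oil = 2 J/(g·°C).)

Taking heat into each body as positive, Σ m c ΔT = 0:
m×0.235×(57.6 − 237) + 413×2×(57.6 − 33.6) = 0
-42.16 m = -19824
m = -19824/-42.16 ≈ 470.2 g

m ≈ 470 g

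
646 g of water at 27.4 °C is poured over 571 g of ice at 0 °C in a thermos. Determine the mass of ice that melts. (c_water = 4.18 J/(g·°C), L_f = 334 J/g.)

m_melted ≈ 222 g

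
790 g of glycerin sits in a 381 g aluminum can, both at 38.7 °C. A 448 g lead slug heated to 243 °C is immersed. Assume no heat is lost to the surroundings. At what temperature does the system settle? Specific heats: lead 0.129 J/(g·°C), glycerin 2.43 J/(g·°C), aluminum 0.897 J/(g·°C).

T_f ≈ 43.8 °C

T_f is the heat-capacity-weighted average of the initial temperatures:
T_f = (57.79×243 + 1919.7×38.7 + 341.76×38.7) / (57.79 + 1919.7 + 341.76)
    = 101562 / 2319.2 ≈ 43.79 °C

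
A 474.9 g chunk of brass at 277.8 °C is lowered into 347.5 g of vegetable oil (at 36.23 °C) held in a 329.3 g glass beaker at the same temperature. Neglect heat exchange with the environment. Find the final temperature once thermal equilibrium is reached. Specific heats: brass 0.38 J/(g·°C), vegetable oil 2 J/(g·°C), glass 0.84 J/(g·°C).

Conservation of energy gives ΣQ = 0:
474.9×0.38×(T − 277.8) + 347.5×2×(T − 36.23) + 329.3×0.84×(T − 36.23) = 0
180.46(T − 277.8) + 695(T − 36.23) + 276.61(T − 36.23) = 0
(180.46 + 695 + 276.61) T = 180.46×277.8 + 695×36.23 + 276.61×36.23
T ≈ 74.07 °C

T_f ≈ 74.1 °C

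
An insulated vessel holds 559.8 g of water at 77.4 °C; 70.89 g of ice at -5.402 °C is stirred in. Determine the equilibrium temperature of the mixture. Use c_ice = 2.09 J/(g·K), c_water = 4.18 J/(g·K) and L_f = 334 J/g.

T_f ≈ 59.4 °C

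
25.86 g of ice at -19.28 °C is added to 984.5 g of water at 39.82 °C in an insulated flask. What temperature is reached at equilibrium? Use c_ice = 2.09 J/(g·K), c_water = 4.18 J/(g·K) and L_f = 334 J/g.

T_f ≈ 36.5 °C

Net heat exchanged in the isolated system is zero:
warm ice to 0 °C: 25.86·2.09·(0 − (-19.28)) = 1042; latent heat to melt: 25.86·334 = 8637.2; warm the meltwater: 108.09 T; water cools: 984.5·4.18·(T − 39.82) = 4115.2(T − 39.82)
4223.3 T = 163868 − 9679.3 = 154188
T ≈ 36.51 °C — above 0 °C, consistent with complete melting.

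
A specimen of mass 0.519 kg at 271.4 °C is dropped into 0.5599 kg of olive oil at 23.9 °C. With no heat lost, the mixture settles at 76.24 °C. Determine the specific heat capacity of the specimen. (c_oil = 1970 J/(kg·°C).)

c ≈ 570 J/(kg·°C)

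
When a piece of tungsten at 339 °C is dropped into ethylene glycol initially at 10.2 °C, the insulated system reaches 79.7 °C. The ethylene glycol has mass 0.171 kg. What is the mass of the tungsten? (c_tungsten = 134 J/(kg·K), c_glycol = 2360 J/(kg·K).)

Heat lost by the tungsten = heat gained by the glycol:
m×134×(339 − 79.7) = 0.171×2360×(79.7 − 10.2)
34746 m = 28047  ⇒  m ≈ 0.8072 kg

m ≈ 0.807 kg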